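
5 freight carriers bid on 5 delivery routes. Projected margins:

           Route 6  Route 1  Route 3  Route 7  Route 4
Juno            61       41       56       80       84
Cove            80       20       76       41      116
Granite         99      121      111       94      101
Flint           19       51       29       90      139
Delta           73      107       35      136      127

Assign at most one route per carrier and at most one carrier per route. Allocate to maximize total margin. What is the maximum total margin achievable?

Max total: $533k

Optimal: Juno→Route 6 ($61k), Cove→Route 3 ($76k), Granite→Route 1 ($121k), Flint→Route 4 ($139k), Delta→Route 7 ($136k) — total 61+76+121+139+136 = $533k.
Row-greedy (each carrier in turn takes its best remaining route) gives $410k, worse by 123.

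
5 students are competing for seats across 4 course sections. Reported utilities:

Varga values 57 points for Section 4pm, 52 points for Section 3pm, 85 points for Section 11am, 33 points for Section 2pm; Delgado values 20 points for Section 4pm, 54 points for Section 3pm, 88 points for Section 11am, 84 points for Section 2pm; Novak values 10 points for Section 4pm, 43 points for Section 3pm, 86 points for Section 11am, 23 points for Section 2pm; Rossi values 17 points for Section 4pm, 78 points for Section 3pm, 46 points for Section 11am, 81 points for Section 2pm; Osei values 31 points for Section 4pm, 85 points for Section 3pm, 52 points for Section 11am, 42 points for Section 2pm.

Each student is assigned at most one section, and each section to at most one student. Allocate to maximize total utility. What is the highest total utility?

Maximum total: 312 points

Optimal: Varga→Section 4pm (57 points), Osei→Section 3pm (85 points), Novak→Section 11am (86 points), Delgado→Section 2pm (84 points) — total 57+85+86+84 = 312 points.
Swapping Delgado↔Varga (Delgado→Section 4pm 20 points, Varga→Section 2pm 33 points) loses 88.
Checked against all permutations: 312 points is optimal.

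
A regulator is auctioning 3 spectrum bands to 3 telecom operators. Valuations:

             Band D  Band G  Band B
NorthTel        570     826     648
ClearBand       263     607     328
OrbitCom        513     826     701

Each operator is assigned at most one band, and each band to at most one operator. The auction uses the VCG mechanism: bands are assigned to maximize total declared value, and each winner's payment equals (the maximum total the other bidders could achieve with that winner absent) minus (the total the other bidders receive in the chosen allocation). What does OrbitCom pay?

OrbitCom pays $78M.

Efficient allocation: NorthTel→Band D ($570M), ClearBand→Band G ($607M), OrbitCom→Band B ($701M); total welfare W = $1878M.
OrbitCom receives Band B at value $701M, so the others get W − 701 = $1177M.
Without OrbitCom: best allocation of the remaining 2 bidders over all 3 bands is NorthTel→Band B ($648M), ClearBand→Band G ($607M), total $1255M.
VCG payment = (others' best without OrbitCom) − (others' welfare with OrbitCom) = 1255 − 1177 = $78M.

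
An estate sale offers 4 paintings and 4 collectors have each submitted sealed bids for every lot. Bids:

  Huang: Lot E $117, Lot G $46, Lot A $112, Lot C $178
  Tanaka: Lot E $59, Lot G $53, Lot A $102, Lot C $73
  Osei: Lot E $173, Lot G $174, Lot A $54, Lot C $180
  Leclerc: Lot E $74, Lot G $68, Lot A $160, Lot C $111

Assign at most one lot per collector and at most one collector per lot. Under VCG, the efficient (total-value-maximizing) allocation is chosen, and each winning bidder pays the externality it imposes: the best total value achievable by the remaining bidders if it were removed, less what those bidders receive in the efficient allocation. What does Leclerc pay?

Efficient allocation: Huang→Lot C ($178), Tanaka→Lot E ($59), Osei→Lot G ($174), Leclerc→Lot A ($160); total welfare W = $571.
Leclerc receives Lot A at value $160, so the others get W − 160 = $411.
Without Leclerc: best allocation of the remaining 3 bidders over all 4 lots is Huang→Lot C ($178), Tanaka→Lot A ($102), Osei→Lot G ($174), total $454.
VCG payment = (others' best without Leclerc) − (others' welfare with Leclerc) = 454 − 411 = $43.

Leclerc pays $43.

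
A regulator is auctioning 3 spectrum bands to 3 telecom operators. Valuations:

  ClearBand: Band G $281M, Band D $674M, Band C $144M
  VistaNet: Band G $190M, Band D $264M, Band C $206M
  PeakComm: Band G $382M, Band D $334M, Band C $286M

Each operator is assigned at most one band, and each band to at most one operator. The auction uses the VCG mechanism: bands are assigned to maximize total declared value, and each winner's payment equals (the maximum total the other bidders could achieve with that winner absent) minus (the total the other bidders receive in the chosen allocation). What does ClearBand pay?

ClearBand pays $58M.

Efficient allocation: ClearBand→Band D ($674M), VistaNet→Band C ($206M), PeakComm→Band G ($382M); total welfare W = $1262M.
ClearBand receives Band D at value $674M, so the others get W − 674 = $588M.
Without ClearBand: best allocation of the remaining 2 bidders over all 3 bands is VistaNet→Band D ($264M), PeakComm→Band G ($382M), total $646M.
VCG payment = (others' best without ClearBand) − (others' welfare with ClearBand) = 646 − 588 = $58M.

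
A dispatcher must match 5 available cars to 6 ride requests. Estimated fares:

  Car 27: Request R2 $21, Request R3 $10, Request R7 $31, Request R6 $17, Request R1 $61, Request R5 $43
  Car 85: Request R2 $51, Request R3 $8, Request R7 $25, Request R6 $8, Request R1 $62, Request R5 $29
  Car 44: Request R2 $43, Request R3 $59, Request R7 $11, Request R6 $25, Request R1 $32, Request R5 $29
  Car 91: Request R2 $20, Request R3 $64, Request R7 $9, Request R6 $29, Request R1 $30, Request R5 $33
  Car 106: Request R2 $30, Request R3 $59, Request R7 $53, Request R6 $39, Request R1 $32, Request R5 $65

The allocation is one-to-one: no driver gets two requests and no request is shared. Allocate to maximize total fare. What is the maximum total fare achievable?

Maximum total: $266

Treat this as an assignment problem: match each driver to one request.
Optimal: Car 27→Request R1 ($61), Car 85→Request R2 ($51), Car 44→Request R6 ($25), Car 91→Request R3 ($64), Car 106→Request R5 ($65) — total 61+51+25+64+65 = $266.
Swapping Car 44↔Car 106 (Car 44→Request R5 $29, Car 106→Request R6 $39) loses 22.
Checked against all permutations: $266 is optimal.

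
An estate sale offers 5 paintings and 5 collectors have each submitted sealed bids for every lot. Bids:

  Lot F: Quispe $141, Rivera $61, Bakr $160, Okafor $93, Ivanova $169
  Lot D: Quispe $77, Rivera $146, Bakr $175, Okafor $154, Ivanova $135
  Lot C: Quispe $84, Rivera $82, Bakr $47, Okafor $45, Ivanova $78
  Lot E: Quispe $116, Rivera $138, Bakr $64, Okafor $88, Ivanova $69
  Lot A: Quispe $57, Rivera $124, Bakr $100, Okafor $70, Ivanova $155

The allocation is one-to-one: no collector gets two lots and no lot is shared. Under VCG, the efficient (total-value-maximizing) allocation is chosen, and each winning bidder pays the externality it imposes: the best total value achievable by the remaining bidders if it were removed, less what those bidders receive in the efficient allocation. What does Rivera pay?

Efficient allocation: Quispe→Lot C ($84), Rivera→Lot E ($138), Bakr→Lot F ($160), Okafor→Lot D ($154), Ivanova→Lot A ($155); total welfare W = $691.
Rivera receives Lot E at value $138, so the others get W − 138 = $553.
Without Rivera: best allocation of the remaining 4 bidders over all 5 lots is Quispe→Lot E ($116), Bakr→Lot F ($160), Okafor→Lot D ($154), Ivanova→Lot A ($155), total $585.
VCG payment = (others' best without Rivera) − (others' welfare with Rivera) = 585 − 553 = $32.

Rivera pays $32.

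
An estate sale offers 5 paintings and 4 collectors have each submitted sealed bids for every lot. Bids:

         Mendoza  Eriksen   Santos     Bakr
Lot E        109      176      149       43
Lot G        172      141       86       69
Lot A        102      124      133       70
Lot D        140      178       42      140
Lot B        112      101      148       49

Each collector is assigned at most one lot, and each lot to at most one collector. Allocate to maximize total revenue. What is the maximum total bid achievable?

Optimal: Mendoza→Lot G ($172), Eriksen→Lot E ($176), Santos→Lot B ($148), Bakr→Lot D ($140) — total 172+176+148+140 = $636.
Row-greedy (each collector in turn takes its best remaining lot) gives $569, worse by 67.
Next-best assignment: Mendoza→Lot G, Eriksen→Lot E, Santos→Lot A, Bakr→Lot D = $621.
Swapping Bakr↔Mendoza (Bakr→Lot G $69, Mendoza→Lot D $140) loses 103.

Max total: $636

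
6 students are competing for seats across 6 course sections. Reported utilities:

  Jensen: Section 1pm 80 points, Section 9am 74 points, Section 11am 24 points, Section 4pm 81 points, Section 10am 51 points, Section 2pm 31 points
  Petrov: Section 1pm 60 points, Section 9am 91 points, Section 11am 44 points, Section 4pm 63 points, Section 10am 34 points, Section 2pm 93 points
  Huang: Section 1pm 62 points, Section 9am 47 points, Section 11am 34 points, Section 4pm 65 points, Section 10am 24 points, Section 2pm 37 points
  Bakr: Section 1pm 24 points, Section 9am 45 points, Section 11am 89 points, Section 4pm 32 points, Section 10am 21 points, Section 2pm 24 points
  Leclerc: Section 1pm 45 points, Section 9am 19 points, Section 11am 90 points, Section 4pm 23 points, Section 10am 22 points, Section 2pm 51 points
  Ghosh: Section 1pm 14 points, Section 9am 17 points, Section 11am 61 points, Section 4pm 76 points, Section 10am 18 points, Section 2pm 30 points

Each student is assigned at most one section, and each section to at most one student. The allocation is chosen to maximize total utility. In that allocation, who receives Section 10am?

Optimal: Jensen→Section 10am (51 points), Petrov→Section 9am (91 points), Huang→Section 1pm (62 points), Bakr→Section 11am (89 points), Leclerc→Section 2pm (51 points), Ghosh→Section 4pm (76 points) — total 51+91+62+89+51+76 = 420 points.
Max-entry greedy (repeatedly take the single best remaining cell) gives 389 points, worse by 31.
Swapping Petrov↔Jensen (Petrov→Section 10am 34 points, Jensen→Section 9am 74 points) loses 34.
Jensen's own top section is Section 4pm (81 points), but forcing Jensen→Section 4pm and reassigning the rest optimally gives only 392 points — worse by 28.

Jensen receives Section 10am.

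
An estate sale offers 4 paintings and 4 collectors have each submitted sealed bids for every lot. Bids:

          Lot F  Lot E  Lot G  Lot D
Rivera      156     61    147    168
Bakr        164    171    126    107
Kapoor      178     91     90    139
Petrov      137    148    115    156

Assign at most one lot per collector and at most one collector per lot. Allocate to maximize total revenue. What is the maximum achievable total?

Optimal: Rivera→Lot G ($147), Bakr→Lot E ($171), Kapoor→Lot F ($178), Petrov→Lot D ($156) — total 147+171+178+156 = $652.
Max-entry greedy (repeatedly take the single best remaining cell) gives $632, worse by 20.
Checked against all permutations: $652 is optimal.

Maximum total: $652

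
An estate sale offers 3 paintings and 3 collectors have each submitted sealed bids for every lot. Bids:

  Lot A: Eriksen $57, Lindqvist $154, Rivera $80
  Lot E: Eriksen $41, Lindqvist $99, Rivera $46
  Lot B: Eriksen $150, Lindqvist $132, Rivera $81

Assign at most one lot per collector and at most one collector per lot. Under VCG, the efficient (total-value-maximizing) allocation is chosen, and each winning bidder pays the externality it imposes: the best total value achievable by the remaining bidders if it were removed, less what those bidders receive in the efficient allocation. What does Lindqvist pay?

Lindqvist pays $34.

Efficient allocation: Eriksen→Lot B ($150), Lindqvist→Lot A ($154), Rivera→Lot E ($46); total welfare W = $350.
Lindqvist receives Lot A at value $154, so the others get W − 154 = $196.
Without Lindqvist: best allocation of the remaining 2 bidders over all 3 lots is Eriksen→Lot B ($150), Rivera→Lot A ($80), total $230.
VCG payment = (others' best without Lindqvist) − (others' welfare with Lindqvist) = 230 − 196 = $34.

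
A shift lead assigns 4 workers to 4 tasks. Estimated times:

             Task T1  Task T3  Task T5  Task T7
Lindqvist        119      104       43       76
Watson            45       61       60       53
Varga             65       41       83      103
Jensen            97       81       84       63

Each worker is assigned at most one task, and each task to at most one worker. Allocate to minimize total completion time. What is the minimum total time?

Optimal: Lindqvist→Task T5 (43 min), Watson→Task T1 (45 min), Varga→Task T3 (41 min), Jensen→Task T7 (63 min) — total 43+45+41+63 = 192 min.

Minimum total: 192 min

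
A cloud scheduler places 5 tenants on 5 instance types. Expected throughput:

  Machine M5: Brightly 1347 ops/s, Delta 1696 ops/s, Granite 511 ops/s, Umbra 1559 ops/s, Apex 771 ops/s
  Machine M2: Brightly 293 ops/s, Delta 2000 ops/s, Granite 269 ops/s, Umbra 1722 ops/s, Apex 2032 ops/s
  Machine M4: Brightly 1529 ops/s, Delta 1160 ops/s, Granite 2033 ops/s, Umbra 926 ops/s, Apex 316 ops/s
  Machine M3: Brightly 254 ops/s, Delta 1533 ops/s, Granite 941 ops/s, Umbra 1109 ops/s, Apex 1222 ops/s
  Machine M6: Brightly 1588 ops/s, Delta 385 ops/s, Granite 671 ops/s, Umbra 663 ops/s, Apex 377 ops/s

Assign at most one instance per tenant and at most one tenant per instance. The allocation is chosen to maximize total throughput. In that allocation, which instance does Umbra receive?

This is a one-to-one assignment (maximum-weight bipartite matching).
Optimal: Brightly→Machine M6 (1588 ops/s), Delta→Machine M3 (1533 ops/s), Granite→Machine M4 (2033 ops/s), Umbra→Machine M5 (1559 ops/s), Apex→Machine M2 (2032 ops/s) — total 1588+1533+2033+1559+2032 = 8745 ops/s.
Column-greedy (each instance in turn goes to its best remaining tenant) gives 8458 ops/s, worse by 287.
Next-best assignment: Brightly→Machine M6, Delta→Machine M5, Granite→Machine M4, Umbra→Machine M3, Apex→Machine M2 = 8458 ops/s.
Checked against all permutations: 8745 ops/s is optimal.
Umbra's own top instance is Machine M2 (1722 ops/s), but forcing Umbra→Machine M2 and reassigning the rest optimally gives only 8261 ops/s — worse by 484.

Umbra receives Machine M5.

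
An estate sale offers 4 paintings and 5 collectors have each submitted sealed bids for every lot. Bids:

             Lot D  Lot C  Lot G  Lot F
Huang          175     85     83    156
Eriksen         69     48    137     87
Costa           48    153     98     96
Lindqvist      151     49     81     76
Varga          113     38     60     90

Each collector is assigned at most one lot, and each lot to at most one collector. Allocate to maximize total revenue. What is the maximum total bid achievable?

Max total: $597

This is the linear assignment problem.
Optimal: Lindqvist→Lot D ($151), Costa→Lot C ($153), Eriksen→Lot G ($137), Huang→Lot F ($156) — total 151+153+137+156 = $597.
Row-greedy (each collector in turn takes its best remaining lot) gives $541, worse by 56.
Next-best assignment: Varga→Lot D, Costa→Lot C, Eriksen→Lot G, Huang→Lot F = $559.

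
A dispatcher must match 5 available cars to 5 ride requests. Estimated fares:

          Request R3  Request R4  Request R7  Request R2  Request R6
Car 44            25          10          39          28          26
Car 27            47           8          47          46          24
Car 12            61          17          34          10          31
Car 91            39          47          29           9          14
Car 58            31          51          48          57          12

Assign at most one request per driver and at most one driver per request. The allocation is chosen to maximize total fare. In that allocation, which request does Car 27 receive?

Optimal: Car 44→Request R6 ($26), Car 27→Request R7 ($47), Car 12→Request R3 ($61), Car 91→Request R4 ($47), Car 58→Request R2 ($57) — total 26+47+61+47+57 = $238.
Row-greedy (each driver in turn takes its best remaining request) gives $221, worse by 17.
Next-best assignment: Car 44→Request R7, Car 27→Request R6, Car 12→Request R3, Car 91→Request R4, Car 58→Request R2 = $228.
No other one-to-one assignment exceeds $238.
Car 27's own top request is Request R3 ($47), but forcing Car 27→Request R3 and reassigning the rest optimally gives only $221 — worse by 17.

Car 27 receives Request R7.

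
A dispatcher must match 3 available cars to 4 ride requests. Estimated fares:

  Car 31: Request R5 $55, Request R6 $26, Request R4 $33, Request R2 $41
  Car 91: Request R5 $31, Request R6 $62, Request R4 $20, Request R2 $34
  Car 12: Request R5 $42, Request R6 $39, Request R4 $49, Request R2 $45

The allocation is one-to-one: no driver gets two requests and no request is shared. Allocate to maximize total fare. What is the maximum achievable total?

This is the linear assignment problem.
Optimal: Car 31→Request R5 ($55), Car 91→Request R6 ($62), Car 12→Request R4 ($49) — total 55+62+49 = $166.
Every other assignment is strictly worse.

Max total: $166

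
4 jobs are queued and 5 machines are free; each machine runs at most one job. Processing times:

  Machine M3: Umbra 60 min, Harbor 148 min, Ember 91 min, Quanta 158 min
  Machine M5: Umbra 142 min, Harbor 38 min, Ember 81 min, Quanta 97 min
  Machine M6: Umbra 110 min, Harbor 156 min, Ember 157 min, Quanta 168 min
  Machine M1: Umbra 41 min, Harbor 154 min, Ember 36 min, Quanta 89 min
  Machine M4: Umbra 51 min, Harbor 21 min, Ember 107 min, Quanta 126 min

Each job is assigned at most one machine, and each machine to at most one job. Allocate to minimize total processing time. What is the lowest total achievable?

Minimum total: 214 min

Treat this as an assignment problem: match each job to one machine.
Optimal: Umbra→Machine M3 (60 min), Harbor→Machine M4 (21 min), Ember→Machine M1 (36 min), Quanta→Machine M5 (97 min) — total 60+21+36+97 = 214 min.
Row-greedy (each job in turn takes its cheapest remaining machine) gives 301 min, worse by 87.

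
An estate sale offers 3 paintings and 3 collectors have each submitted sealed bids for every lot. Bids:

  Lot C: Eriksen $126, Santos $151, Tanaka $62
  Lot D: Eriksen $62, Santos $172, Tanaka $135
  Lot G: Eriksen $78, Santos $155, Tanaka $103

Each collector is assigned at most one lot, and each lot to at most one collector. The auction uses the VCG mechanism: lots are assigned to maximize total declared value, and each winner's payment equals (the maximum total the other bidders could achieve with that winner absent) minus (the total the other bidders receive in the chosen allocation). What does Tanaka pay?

Efficient allocation: Eriksen→Lot C ($126), Santos→Lot G ($155), Tanaka→Lot D ($135); total welfare W = $416.
Tanaka receives Lot D at value $135, so the others get W − 135 = $281.
Without Tanaka: best allocation of the remaining 2 bidders over all 3 lots is Eriksen→Lot C ($126), Santos→Lot D ($172), total $298.
VCG payment = (others' best without Tanaka) − (others' welfare with Tanaka) = 298 − 281 = $17.

Tanaka pays $17.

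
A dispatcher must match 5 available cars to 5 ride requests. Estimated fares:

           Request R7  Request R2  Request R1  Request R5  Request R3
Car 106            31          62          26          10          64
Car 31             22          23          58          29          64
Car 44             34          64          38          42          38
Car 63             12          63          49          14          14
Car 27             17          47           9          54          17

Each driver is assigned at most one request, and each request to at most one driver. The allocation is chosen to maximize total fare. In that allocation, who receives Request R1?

Car 31 receives Request R1.

Optimal: Car 106→Request R3 ($64), Car 31→Request R1 ($58), Car 44→Request R7 ($34), Car 63→Request R2 ($63), Car 27→Request R5 ($54) — total 64+58+34+63+54 = $273.
Row-greedy (each driver in turn takes its best remaining request) gives $217, worse by 56.
Next-best assignment: Car 106→Request R2, Car 31→Request R3, Car 44→Request R7, Car 63→Request R1, Car 27→Request R5 = $263.
Car 31's own top request is Request R3 ($64), but forcing Car 31→Request R3 and reassigning the rest optimally gives only $263 — worse by 10.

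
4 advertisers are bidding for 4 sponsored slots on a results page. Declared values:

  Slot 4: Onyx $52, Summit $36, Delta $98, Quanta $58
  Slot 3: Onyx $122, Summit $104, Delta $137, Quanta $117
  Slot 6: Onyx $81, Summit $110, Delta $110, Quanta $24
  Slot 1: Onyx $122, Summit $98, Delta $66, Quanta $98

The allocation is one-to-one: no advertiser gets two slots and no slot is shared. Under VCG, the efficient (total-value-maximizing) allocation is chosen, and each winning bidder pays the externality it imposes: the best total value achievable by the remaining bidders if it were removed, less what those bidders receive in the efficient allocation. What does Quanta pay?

Quanta pays $39.

Efficient allocation: Onyx→Slot 1 ($122), Summit→Slot 6 ($110), Delta→Slot 4 ($98), Quanta→Slot 3 ($117); total welfare W = $447.
Quanta receives Slot 3 at value $117, so the others get W − 117 = $330.
Without Quanta: best allocation of the remaining 3 bidders over all 4 slots is Onyx→Slot 1 ($122), Summit→Slot 6 ($110), Delta→Slot 3 ($137), total $369.
VCG payment = (others' best without Quanta) − (others' welfare with Quanta) = 369 − 330 = $39.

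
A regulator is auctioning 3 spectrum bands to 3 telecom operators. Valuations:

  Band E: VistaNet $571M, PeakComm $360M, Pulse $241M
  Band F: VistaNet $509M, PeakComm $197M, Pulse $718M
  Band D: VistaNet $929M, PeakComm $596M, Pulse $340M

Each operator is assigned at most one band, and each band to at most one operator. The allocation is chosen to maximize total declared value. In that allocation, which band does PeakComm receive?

Optimal: VistaNet→Band D ($929M), PeakComm→Band E ($360M), Pulse→Band F ($718M) — total 929+360+718 = $2007M.
Column-greedy (each band in turn goes to its best remaining operator) gives $1885M, worse by 122.
PeakComm's own top band is Band D ($596M), but forcing PeakComm→Band D and reassigning the rest optimally gives only $1885M — worse by 122.

PeakComm receives Band E.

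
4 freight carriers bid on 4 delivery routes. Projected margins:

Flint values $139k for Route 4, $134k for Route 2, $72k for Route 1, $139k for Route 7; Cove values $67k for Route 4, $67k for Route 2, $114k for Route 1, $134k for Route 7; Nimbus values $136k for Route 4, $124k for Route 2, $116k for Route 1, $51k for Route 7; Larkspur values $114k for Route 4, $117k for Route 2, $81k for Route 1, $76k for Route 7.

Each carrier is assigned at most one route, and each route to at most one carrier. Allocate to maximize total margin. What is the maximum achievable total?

This is the linear assignment problem.
Optimal: Flint→Route 4 ($139k), Cove→Route 7 ($134k), Nimbus→Route 1 ($116k), Larkspur→Route 2 ($117k) — total 139+134+116+117 = $506k.
Max-entry greedy (repeatedly take the single best remaining cell) gives $478k, worse by 28.
No other one-to-one assignment exceeds $506k.

Maximum total: $506k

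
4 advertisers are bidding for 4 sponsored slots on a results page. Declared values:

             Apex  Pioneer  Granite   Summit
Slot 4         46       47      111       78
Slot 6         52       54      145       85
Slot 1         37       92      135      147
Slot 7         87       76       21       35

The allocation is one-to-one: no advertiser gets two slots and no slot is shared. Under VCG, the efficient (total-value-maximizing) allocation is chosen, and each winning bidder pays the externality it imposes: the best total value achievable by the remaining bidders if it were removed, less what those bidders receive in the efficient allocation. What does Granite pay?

Granite pays $7.

Efficient allocation: Apex→Slot 7 ($87), Pioneer→Slot 4 ($47), Granite→Slot 6 ($145), Summit→Slot 1 ($147); total welfare W = $426.
Granite receives Slot 6 at value $145, so the others get W − 145 = $281.
Without Granite: best allocation of the remaining 3 bidders over all 4 slots is Apex→Slot 7 ($87), Pioneer→Slot 6 ($54), Summit→Slot 1 ($147), total $288.
VCG payment = (others' best without Granite) − (others' welfare with Granite) = 288 − 281 = $7.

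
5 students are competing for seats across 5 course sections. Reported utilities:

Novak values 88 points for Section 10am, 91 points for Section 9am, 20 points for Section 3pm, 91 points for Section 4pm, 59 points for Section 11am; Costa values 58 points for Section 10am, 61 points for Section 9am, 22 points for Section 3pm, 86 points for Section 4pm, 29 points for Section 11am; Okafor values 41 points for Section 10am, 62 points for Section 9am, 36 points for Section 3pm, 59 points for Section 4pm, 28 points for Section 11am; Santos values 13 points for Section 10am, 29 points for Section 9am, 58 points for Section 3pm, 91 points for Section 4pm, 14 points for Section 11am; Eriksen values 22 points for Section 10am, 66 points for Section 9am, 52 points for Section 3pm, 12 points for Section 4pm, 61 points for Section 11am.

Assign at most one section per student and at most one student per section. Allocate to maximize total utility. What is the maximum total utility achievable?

Treat this as an assignment problem: match each student to one section.
Optimal: Novak→Section 10am (88 points), Costa→Section 4pm (86 points), Okafor→Section 9am (62 points), Santos→Section 3pm (58 points), Eriksen→Section 11am (61 points) — total 88+86+62+58+61 = 355 points.
Row-greedy (each student in turn takes its best remaining section) gives 337 points, worse by 18.

Max total: 355 points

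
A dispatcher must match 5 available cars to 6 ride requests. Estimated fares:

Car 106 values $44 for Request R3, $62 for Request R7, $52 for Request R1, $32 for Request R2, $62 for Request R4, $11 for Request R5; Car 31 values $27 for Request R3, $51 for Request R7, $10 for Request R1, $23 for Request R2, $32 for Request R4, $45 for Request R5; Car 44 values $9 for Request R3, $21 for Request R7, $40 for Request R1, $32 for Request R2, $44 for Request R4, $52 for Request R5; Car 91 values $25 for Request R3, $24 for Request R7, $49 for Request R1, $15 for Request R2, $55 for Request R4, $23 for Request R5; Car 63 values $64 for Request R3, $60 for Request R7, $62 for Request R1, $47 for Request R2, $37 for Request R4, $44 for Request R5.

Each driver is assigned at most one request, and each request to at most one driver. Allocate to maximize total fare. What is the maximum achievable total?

This is a one-to-one assignment (maximum-weight bipartite matching).
Optimal: Car 106→Request R4 ($62), Car 31→Request R7 ($51), Car 44→Request R5 ($52), Car 91→Request R1 ($49), Car 63→Request R3 ($64) — total 62+51+52+49+64 = $278.
Max-entry greedy (repeatedly take the single best remaining cell) gives $256, worse by 22.
Checked against all permutations: $278 is optimal.

Max total: $278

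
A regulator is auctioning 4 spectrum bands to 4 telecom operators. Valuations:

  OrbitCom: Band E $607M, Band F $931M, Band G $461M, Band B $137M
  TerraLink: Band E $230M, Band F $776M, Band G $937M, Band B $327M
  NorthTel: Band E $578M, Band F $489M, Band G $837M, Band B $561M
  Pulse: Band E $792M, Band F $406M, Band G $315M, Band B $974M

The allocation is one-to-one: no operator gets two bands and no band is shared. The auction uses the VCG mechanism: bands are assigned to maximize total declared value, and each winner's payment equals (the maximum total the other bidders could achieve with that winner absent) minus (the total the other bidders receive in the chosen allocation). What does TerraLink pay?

Efficient allocation: OrbitCom→Band F ($931M), TerraLink→Band G ($937M), NorthTel→Band E ($578M), Pulse→Band B ($974M); total welfare W = $3420M.
TerraLink receives Band G at value $937M, so the others get W − 937 = $2483M.
Without TerraLink: best allocation of the remaining 3 bidders over all 4 bands is OrbitCom→Band F ($931M), NorthTel→Band G ($837M), Pulse→Band B ($974M), total $2742M.
VCG payment = (others' best without TerraLink) − (others' welfare with TerraLink) = 2742 − 2483 = $259M.

TerraLink pays $259M.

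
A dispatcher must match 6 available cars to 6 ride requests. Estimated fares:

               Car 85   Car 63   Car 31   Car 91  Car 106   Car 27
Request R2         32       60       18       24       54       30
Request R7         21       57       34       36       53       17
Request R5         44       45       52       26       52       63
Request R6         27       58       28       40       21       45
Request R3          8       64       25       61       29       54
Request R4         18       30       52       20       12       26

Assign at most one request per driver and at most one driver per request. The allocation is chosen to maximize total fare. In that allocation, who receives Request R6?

Car 63 receives Request R6.

This is a one-to-one assignment (maximum-weight bipartite matching).
Optimal: Car 85→Request R2 ($32), Car 63→Request R6 ($58), Car 31→Request R4 ($52), Car 91→Request R3 ($61), Car 106→Request R7 ($53), Car 27→Request R5 ($63) — total 32+58+52+61+53+63 = $319.
Row-greedy (each driver in turn takes its best remaining request) gives $271, worse by 48.
Car 63's own top request is Request R3 ($64), but forcing Car 63→Request R3 and reassigning the rest optimally gives only $304 — worse by 15.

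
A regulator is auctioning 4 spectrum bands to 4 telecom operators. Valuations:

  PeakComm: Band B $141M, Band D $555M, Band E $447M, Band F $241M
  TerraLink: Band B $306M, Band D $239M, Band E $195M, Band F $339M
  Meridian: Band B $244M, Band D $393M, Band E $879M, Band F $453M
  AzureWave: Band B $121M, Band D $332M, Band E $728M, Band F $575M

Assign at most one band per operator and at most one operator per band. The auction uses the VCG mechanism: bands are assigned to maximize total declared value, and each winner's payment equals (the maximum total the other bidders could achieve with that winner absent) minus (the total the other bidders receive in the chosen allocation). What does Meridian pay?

Efficient allocation: PeakComm→Band D ($555M), TerraLink→Band B ($306M), Meridian→Band E ($879M), AzureWave→Band F ($575M); total welfare W = $2315M.
Meridian receives Band E at value $879M, so the others get W − 879 = $1436M.
Without Meridian: best allocation of the remaining 3 bidders over all 4 bands is PeakComm→Band D ($555M), TerraLink→Band F ($339M), AzureWave→Band E ($728M), total $1622M.
VCG payment = (others' best without Meridian) − (others' welfare with Meridian) = 1622 − 1436 = $186M.

Meridian pays $186M.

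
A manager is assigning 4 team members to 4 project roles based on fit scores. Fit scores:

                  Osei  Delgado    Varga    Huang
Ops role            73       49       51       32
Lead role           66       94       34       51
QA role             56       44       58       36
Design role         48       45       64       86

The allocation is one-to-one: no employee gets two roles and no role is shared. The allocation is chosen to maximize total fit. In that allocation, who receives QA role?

Treat this as an assignment problem: match each employee to one role.
Optimal: Osei→Ops role (73 pts), Delgado→Lead role (94 pts), Varga→QA role (58 pts), Huang→Design role (86 pts) — total 73+94+58+86 = 311 pts.
Row-greedy (each employee in turn takes its best remaining role) gives 267 pts, worse by 44.
Next-best assignment: Osei→QA role, Delgado→Lead role, Varga→Ops role, Huang→Design role = 287 pts.
Varga's own top role is Design role (64 pts), but forcing Varga→Design role and reassigning the rest optimally gives only 267 pts — worse by 44.

Varga receives QA role.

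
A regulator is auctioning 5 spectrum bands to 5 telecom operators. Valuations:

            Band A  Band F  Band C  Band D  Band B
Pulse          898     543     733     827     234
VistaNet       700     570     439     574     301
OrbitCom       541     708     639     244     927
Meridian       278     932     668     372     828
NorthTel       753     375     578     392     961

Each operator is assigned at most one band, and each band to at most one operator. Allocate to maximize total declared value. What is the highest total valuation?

Max total: $4059M

This is the linear assignment problem.
Optimal: Pulse→Band D ($827M), VistaNet→Band A ($700M), OrbitCom→Band C ($639M), Meridian→Band F ($932M), NorthTel→Band B ($961M) — total 827+700+639+932+961 = $4059M.
Row-greedy (each operator in turn takes its best remaining band) gives $3909M, worse by 150.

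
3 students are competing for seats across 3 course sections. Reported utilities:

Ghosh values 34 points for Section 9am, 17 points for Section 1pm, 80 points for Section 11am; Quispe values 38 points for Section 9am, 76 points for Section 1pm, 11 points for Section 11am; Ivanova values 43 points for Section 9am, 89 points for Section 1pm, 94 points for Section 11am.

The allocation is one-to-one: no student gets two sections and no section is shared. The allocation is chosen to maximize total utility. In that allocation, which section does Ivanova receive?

Ivanova receives Section 1pm.

Optimal: Ghosh→Section 11am (80 points), Quispe→Section 9am (38 points), Ivanova→Section 1pm (89 points) — total 80+38+89 = 207 points.
Swapping Quispe↔Ghosh (Quispe→Section 11am 11 points, Ghosh→Section 9am 34 points) loses 73.
Checked against all permutations: 207 points is optimal.
Ivanova's own top section is Section 11am (94 points), but forcing Ivanova→Section 11am and reassigning the rest optimally gives only 204 points — worse by 3.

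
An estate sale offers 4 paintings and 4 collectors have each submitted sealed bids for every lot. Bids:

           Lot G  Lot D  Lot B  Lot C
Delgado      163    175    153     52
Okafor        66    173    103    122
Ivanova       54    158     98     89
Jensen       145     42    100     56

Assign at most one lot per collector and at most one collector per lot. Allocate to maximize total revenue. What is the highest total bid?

This is a one-to-one assignment (maximum-weight bipartite matching).
Optimal: Delgado→Lot B ($153), Okafor→Lot C ($122), Ivanova→Lot D ($158), Jensen→Lot G ($145) — total 153+122+158+145 = $578.
Max-entry greedy (repeatedly take the single best remaining cell) gives $540, worse by 38.
Next-best assignment: Delgado→Lot B, Okafor→Lot D, Ivanova→Lot C, Jensen→Lot G = $560.
Swapping Okafor↔Jensen (Okafor→Lot G $66, Jensen→Lot C $56) loses 145.

Max total: $578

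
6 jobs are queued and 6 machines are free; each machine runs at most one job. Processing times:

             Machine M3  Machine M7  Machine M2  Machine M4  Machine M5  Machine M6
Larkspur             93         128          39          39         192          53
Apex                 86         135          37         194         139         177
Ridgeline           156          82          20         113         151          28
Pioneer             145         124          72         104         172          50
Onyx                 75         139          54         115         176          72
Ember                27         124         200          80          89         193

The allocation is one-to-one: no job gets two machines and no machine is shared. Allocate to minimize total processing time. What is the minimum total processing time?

Treat this as an assignment problem: match each job to one machine.
Optimal: Larkspur→Machine M4 (39 min), Apex→Machine M2 (37 min), Ridgeline→Machine M7 (82 min), Pioneer→Machine M6 (50 min), Onyx→Machine M3 (75 min), Ember→Machine M5 (89 min) — total 39+37+82+50+75+89 = 372 min.
Next-best assignment: Larkspur→Machine M4, Apex→Machine M5, Ridgeline→Machine M7, Pioneer→Machine M6, Onyx→Machine M2, Ember→Machine M3 = 391 min.
Swapping Pioneer↔Ridgeline (Pioneer→Machine M7 124 min, Ridgeline→Machine M6 28 min) adds 20.
Every other assignment is strictly worse.

Min total: 372 min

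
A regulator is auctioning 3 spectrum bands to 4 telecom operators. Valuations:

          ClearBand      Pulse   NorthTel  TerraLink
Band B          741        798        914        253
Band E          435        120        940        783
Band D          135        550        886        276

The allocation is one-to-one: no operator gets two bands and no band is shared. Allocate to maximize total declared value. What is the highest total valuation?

Optimal: Pulse→Band B ($798M), TerraLink→Band E ($783M), NorthTel→Band D ($886M) — total 798+783+886 = $2467M.
Row-greedy (each operator in turn takes its best remaining band) gives $2231M, worse by 236.
Every other assignment is strictly worse.

Maximum total: $2467M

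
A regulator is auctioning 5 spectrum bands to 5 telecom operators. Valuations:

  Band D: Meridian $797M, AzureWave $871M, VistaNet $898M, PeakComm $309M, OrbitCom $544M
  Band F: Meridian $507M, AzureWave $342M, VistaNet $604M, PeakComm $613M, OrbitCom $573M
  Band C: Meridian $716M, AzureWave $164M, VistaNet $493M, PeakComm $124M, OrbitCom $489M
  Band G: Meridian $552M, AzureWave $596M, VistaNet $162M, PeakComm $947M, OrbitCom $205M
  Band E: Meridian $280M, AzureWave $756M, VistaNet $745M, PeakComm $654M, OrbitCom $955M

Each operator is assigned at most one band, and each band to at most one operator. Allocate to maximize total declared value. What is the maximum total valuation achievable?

Maximum total: $4093M

Optimal: Meridian→Band C ($716M), AzureWave→Band D ($871M), VistaNet→Band F ($604M), PeakComm→Band G ($947M), OrbitCom→Band E ($955M) — total 716+871+604+947+955 = $4093M.
Row-greedy (each operator in turn takes its best remaining band) gives $3593M, worse by 500.
No other one-to-one assignment exceeds $4093M.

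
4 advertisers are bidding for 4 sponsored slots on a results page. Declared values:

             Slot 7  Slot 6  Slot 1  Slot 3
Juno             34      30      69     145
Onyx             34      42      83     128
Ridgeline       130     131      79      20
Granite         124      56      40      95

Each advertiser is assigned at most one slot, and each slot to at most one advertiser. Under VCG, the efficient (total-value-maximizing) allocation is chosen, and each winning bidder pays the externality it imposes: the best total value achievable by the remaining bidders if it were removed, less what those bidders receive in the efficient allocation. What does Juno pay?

Juno pays $45.

Efficient allocation: Juno→Slot 3 ($145), Onyx→Slot 1 ($83), Ridgeline→Slot 6 ($131), Granite→Slot 7 ($124); total welfare W = $483.
Juno receives Slot 3 at value $145, so the others get W − 145 = $338.
Without Juno: best allocation of the remaining 3 bidders over all 4 slots is Onyx→Slot 3 ($128), Ridgeline→Slot 6 ($131), Granite→Slot 7 ($124), total $383.
VCG payment = (others' best without Juno) − (others' welfare with Juno) = 383 − 338 = $45.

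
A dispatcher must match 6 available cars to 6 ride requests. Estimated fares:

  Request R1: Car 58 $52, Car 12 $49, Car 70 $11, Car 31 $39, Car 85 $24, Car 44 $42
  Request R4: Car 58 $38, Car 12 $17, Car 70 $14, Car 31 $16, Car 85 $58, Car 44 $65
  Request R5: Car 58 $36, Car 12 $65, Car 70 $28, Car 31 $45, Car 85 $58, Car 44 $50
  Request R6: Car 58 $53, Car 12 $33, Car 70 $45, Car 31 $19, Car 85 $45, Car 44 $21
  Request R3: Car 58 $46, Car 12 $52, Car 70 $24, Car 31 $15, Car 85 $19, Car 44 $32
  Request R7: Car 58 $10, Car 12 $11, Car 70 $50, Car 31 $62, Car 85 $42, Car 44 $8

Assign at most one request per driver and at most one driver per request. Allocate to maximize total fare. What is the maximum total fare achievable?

Optimal: Car 58→Request R1 ($52), Car 12→Request R3 ($52), Car 70→Request R6 ($45), Car 31→Request R7 ($62), Car 85→Request R5 ($58), Car 44→Request R4 ($65) — total 52+52+45+62+58+65 = $334.
Row-greedy (each driver in turn takes its best remaining request) gives $297, worse by 37.
Next-best assignment: Car 58→Request R3, Car 12→Request R1, Car 70→Request R6, Car 31→Request R7, Car 85→Request R5, Car 44→Request R4 = $325.

Max total: $334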